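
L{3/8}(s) 3/(8*s)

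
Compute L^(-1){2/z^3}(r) r^2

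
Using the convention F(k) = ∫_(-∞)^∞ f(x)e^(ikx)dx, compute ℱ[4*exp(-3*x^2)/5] 4*sqrt(3)*sqrt(pi)*exp(-k^2/12)/15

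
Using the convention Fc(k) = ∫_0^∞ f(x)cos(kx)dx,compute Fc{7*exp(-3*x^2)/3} 7*sqrt(3)*sqrt(pi)*exp(-k^2/12)/18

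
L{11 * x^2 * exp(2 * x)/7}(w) 22/(7 * (w - 2)^3)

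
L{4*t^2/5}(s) 8/(5*s^3)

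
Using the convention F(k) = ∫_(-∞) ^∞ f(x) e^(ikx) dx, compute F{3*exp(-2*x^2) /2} 3*sqrt(2)*sqrt(pi)*exp(-k^2/8) /4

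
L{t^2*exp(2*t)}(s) 2/(s - 2)^3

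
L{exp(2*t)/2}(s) 1/(2*(s - 2))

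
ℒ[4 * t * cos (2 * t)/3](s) 4 * (s^2 - 4)/ (3 * (s^2 + 4)^2)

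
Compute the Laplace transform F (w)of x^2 2/w^3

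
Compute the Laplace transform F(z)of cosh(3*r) z/(z^2-9)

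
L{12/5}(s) 12/(5 * s)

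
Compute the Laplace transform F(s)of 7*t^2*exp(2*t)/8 7/(4*(s - 2)^3)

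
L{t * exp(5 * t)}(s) (s - 5)^(-2)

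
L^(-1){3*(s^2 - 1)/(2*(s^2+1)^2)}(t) 3*t*cos(t)/2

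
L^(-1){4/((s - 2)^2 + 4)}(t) 2 * exp(2 * t) * sin(2 * t)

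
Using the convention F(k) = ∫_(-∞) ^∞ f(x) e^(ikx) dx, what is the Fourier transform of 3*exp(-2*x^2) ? 3*sqrt(2)*sqrt(pi)*exp(-k^2/8) /2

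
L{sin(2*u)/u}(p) atan(2/p)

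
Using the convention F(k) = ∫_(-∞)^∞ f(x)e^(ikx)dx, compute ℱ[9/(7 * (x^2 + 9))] 3 * pi * exp(-3 * Abs(k))/7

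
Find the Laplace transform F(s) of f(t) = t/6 1/(6*s^2) 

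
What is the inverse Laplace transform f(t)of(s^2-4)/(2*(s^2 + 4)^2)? t*cos(2*t)/2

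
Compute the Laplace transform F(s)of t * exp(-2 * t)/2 1/(2 * (s+2)^2)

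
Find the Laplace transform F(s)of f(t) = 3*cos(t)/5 3*s/(5*(s^2 + 1))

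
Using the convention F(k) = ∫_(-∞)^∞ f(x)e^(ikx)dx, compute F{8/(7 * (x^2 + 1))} 8 * pi * exp(-Abs(k))/7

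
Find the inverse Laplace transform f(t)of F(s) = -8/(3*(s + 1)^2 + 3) -8*exp(-t)*sin(t)/3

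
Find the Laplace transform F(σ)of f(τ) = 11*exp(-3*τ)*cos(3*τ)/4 11*(σ + 3)/(4*((σ + 3)^2 + 9))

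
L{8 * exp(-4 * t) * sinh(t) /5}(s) 8/(5 * ((s + 4) ^2-1) ) 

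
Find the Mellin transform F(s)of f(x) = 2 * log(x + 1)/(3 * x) -2 * pi * csc(pi * s)/(3 * s - 3)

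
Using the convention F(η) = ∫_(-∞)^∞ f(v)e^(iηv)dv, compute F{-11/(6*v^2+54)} -11*pi*exp(-3*Abs(η))/18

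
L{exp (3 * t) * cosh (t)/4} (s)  (s - 3)/ (4 * ( (s - 3)^2-1))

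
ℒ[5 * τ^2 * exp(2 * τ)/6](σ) 5/(3 * (σ - 2)^3)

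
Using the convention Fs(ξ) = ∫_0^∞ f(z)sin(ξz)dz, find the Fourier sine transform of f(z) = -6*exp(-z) -6*ξ/(ξ^2 + 1)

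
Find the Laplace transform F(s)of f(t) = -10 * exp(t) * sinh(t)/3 -10/(3 * s * (s - 2))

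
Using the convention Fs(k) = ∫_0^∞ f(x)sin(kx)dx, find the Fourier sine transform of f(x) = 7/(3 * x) 7 * pi/6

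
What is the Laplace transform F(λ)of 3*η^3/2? 9/λ^4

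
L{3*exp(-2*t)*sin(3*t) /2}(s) 9/(2*((s + 2) ^2 + 9) ) 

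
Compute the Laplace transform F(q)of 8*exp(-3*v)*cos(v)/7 8*(q + 3)/(7*((q + 3)^2 + 1))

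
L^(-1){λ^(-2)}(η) η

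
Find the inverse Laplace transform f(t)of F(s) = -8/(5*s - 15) -8*exp(3*t)/5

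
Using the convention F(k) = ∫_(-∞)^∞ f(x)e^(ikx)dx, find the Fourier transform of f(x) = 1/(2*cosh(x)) pi/(2*cosh(pi*k/2))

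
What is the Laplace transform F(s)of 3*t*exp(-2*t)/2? 3/(2*(s + 2)^2)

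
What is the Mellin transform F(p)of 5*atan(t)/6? -5*pi*sec(pi*p/2)/(12*p)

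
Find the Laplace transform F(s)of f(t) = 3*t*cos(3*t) 3*(s^2 - 9)/(s^2 + 9)^2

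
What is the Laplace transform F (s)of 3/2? 3/ (2*s)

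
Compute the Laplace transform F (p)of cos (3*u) p/ (p^2+9)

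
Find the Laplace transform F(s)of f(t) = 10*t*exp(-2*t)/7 10/(7*(s + 2)^2)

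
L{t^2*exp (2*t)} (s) 2/ (s - 2)^3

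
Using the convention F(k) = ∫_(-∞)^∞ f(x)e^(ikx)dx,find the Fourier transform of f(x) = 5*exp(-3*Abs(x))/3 10/(k^2+9)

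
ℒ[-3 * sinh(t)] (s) -3/(s^2 - 1)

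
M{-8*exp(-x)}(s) -8*gamma(s)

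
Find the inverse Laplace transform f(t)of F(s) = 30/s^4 5*t^3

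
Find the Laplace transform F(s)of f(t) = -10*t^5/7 -1200/(7*s^6)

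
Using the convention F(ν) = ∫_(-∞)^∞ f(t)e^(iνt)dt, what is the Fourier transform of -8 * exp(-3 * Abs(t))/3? -16/(ν^2 + 9)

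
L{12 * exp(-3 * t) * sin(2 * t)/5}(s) 24/(5 * ((s + 3)^2 + 4))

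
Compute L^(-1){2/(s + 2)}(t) 2 * exp(-2 * t)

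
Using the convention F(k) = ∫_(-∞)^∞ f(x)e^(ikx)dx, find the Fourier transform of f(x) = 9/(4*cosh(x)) 9*pi/(4*cosh(pi*k/2))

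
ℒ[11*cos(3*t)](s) 11*s/(s^2 + 9)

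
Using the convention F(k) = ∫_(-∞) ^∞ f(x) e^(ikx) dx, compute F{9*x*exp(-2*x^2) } 9*sqrt(2)*I*sqrt(pi)*k*exp(-k^2/8) /8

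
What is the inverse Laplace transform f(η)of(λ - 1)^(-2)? η*exp(η)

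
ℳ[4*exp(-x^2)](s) 2*gamma(s/2)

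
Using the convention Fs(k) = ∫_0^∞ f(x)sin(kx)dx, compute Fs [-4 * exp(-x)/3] -4 * k/(3 * k^2 + 3)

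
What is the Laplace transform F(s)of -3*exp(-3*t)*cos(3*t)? 3*(-s - 3)/((s + 3)^2 + 9)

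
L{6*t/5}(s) 6/(5*s^2)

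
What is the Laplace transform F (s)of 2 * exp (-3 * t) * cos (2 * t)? 2 * (s + 3)/ ( (s + 3)^2 + 4)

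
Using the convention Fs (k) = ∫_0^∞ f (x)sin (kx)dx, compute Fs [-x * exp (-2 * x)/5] -4 * k/ (5 * (k^2 + 4)^2)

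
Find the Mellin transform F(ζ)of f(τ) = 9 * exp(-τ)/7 9 * gamma(ζ)/7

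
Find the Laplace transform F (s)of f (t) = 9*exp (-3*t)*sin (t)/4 9/ (4*( (s + 3)^2 + 1))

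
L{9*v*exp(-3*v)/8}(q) 9/(8*(q+3)^2)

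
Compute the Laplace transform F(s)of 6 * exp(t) 6/(s - 1)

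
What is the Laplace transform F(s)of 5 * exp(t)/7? 5/(7 * (s - 1))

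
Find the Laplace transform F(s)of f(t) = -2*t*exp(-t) -2/(s+1)^2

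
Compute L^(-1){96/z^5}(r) 4 * r^4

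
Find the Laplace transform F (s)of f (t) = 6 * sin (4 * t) 24/ (s^2 + 16)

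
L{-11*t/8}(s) -11/(8*s^2)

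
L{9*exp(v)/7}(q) 9/(7*(q - 1))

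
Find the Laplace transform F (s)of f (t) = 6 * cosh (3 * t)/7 6 * s/ (7 * (s^2 - 9))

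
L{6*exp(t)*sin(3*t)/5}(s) 18/(5*((s - 1)^2 + 9))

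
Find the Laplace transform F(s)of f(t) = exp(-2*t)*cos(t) (s+2)/((s+2)^2+1)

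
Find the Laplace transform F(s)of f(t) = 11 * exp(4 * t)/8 11/(8 * (s - 4))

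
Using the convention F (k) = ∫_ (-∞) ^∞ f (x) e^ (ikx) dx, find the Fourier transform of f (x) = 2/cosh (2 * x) pi/cosh (pi * k/4) 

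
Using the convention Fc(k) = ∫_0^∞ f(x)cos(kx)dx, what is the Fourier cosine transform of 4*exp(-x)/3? 4/(3*(k^2 + 1))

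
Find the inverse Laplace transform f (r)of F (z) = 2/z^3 r^2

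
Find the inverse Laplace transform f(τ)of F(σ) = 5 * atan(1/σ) 5 * sin(τ)/τ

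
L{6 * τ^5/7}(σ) 720/(7 * σ^6)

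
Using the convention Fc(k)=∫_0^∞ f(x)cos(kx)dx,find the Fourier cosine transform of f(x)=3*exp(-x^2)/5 3*sqrt(pi)*exp(-k^2/4)/10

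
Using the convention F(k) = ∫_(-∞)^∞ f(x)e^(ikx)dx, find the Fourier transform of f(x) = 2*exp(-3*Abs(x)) 12/(k^2 + 9)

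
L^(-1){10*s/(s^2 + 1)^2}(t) 5*t*sin(t)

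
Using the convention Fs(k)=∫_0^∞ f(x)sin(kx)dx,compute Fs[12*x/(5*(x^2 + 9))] 6*pi*exp(-3*k)/5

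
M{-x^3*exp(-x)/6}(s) -gamma(s + 3)/6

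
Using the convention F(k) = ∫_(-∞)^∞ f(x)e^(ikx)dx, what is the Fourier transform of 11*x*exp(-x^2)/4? 11*I*sqrt(pi)*k*exp(-k^2/4)/8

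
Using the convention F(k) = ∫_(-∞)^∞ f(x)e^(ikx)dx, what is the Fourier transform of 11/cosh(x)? 11*pi/cosh(pi*k/2)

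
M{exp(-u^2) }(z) gamma(z/2) /2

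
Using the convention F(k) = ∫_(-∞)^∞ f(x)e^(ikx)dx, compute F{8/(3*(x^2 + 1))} 8*pi*exp(-Abs(k))/3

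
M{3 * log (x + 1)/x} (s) -3 * pi * csc (pi * s)/ (s - 1)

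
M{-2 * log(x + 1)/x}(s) 2 * pi * csc(pi * s)/(s - 1)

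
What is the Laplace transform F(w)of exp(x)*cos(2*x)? (w - 1)/((w - 1)^2 + 4)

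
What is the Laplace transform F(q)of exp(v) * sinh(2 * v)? 2/((q - 1)^2 - 4)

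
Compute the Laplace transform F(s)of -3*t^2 -6/s^3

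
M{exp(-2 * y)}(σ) gamma(σ)/2^σ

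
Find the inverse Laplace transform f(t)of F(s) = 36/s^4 6 * t^3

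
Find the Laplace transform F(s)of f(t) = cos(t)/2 s/(2*(s^2 + 1))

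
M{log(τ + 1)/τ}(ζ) -pi*csc(pi*ζ)/(ζ - 1)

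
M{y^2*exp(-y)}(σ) gamma(σ + 2)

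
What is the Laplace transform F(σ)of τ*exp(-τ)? (σ + 1)^(-2)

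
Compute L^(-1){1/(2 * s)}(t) 1/2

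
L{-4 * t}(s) -4/s^2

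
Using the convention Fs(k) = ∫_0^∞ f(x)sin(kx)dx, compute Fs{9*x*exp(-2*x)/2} 18*k/(k^2 + 4)^2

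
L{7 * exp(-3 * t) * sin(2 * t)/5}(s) 14/(5 * ((s+3)^2+4))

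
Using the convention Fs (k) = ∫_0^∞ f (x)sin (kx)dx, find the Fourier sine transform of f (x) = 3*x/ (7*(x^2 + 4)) 3*pi*exp (-2*k)/14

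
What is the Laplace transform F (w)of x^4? 24/w^5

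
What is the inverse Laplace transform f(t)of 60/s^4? 10*t^3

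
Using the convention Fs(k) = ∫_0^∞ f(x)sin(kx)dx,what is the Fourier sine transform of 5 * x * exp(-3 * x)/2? 15 * k/(k^2 + 9)^2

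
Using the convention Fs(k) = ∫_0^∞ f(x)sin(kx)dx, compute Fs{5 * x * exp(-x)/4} 5 * k/(2 * (k^2 + 1)^2)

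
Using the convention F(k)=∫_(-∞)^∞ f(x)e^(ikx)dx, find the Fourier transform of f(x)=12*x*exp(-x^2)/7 6*I*sqrt(pi)*k*exp(-k^2/4)/7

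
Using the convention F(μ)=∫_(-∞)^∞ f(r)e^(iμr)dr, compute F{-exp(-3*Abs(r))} -6/(μ^2 + 9)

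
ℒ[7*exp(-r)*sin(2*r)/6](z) 7/(3*((z+1)^2+4))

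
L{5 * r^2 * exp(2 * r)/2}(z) 5/(z - 2)^3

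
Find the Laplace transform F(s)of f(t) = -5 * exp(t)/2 -5/(2 * s - 2)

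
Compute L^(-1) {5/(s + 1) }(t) 5*exp(-t) 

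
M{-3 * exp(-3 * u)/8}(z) -3^(1 - z) * gamma(z)/8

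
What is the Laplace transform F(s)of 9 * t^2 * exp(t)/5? 18/(5 * (s - 1)^3)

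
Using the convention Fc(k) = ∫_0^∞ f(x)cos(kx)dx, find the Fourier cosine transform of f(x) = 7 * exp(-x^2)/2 7 * sqrt(pi) * exp(-k^2/4)/4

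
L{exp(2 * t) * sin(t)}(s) 1/((s - 2)^2 + 1)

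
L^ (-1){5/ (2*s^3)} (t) 5*t^2/4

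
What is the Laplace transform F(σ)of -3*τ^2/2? -3/σ^3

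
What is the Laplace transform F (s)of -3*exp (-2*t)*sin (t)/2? -3/ (2*(s + 2)^2 + 2)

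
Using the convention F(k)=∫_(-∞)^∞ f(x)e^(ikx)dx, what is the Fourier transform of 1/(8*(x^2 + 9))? pi*exp(-3*Abs(k))/24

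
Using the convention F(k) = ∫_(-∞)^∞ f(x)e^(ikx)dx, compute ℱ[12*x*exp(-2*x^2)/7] 3*sqrt(2)*I*sqrt(pi)*k*exp(-k^2/8)/14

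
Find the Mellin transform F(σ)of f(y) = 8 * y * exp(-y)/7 8 * gamma(σ + 1)/7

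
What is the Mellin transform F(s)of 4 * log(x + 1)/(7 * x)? -4 * pi * csc(pi * s)/(7 * s - 7)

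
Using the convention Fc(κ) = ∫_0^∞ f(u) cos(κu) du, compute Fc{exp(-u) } 1/(κ^2 + 1) 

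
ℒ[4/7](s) 4/(7*s)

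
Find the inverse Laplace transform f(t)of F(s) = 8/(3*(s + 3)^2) 8*t*exp(-3*t)/3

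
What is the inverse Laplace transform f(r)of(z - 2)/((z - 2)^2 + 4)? exp(2*r)*cos(2*r)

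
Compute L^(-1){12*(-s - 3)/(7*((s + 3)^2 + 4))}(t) -12*exp(-3*t)*cos(2*t)/7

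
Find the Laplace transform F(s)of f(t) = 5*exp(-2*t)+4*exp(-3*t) 5/(s+2)+4/(s+3)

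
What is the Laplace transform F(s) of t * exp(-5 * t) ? (s+5) ^(-2) 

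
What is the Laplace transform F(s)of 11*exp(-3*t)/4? 11/(4*(s+3))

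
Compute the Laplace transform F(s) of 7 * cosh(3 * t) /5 7 * s/(5 * (s^2 - 9) ) 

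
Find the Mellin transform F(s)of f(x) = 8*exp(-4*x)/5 2^(3 - 2*s)*gamma(s)/5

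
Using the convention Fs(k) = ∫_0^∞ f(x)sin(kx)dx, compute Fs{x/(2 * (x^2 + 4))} pi * exp(-2 * k)/4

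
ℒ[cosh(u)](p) p/(p^2-1)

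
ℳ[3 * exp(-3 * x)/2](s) 3^(1 - s) * gamma(s)/2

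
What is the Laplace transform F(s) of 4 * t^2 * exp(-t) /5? 8/(5 * (s + 1) ^3) 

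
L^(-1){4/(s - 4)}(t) 4*exp(4*t)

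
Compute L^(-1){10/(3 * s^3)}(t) 5 * t^2/3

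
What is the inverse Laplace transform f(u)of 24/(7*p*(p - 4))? 12*exp(2*u)*sinh(2*u)/7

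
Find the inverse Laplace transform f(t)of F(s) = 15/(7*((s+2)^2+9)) 5*exp(-2*t)*sin(3*t)/7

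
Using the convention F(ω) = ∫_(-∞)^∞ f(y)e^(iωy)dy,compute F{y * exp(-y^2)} I * sqrt(pi) * ω * exp(-ω^2/4)/2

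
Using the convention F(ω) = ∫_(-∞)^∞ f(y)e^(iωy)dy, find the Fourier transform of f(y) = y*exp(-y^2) I*sqrt(pi)*ω*exp(-ω^2/4)/2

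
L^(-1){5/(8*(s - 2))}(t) 5*exp(2*t)/8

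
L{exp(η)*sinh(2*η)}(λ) 2/((λ - 1)^2 - 4)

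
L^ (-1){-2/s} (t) -2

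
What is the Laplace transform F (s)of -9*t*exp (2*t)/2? -9/ (2*(s - 2)^2)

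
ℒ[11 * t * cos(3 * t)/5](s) 11 * (s^2 - 9)/(5 * (s^2+9)^2)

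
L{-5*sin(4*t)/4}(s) -5/(s^2 + 16)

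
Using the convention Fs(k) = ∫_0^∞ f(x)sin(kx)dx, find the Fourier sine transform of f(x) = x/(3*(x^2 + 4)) pi*exp(-2*k)/6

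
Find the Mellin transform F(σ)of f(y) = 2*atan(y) -pi*sec(pi*σ/2)/σ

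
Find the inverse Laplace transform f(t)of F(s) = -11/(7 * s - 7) -11 * exp(t)/7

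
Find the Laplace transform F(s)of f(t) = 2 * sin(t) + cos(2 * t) 2/(s^2 + 1) + s/(s^2 + 4)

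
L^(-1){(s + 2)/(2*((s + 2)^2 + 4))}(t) exp(-2*t)*cos(2*t)/2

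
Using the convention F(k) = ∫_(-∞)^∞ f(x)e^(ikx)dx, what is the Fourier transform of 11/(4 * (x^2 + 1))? 11 * pi * exp(-Abs(k))/4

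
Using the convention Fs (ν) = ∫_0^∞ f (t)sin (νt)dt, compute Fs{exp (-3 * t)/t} atan (ν/3)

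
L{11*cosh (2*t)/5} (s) 11*s/ (5*(s^2 - 4))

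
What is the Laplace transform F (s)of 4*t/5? 4/ (5*s^2)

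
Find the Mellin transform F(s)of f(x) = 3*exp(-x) 3*gamma(s)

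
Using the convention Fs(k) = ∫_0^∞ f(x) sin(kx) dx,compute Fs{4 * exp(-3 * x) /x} 4 * atan(k/3) 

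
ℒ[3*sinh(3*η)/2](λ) 9/(2*(λ^2-9))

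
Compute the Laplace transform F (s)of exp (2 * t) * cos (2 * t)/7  (s - 2)/ (7 * ( (s - 2)^2 + 4))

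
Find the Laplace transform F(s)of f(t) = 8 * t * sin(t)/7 16 * s/(7 * (s^2+1)^2)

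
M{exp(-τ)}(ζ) gamma(ζ)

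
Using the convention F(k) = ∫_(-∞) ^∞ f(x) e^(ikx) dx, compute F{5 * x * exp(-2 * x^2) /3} 5 * sqrt(2) * I * sqrt(pi) * k * exp(-k^2/8) /24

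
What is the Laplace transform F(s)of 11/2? 11/(2*s)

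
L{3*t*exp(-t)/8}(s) 3/(8*(s+1)^2)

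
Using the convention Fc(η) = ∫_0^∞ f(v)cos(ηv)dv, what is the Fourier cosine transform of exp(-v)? 1/(η^2 + 1)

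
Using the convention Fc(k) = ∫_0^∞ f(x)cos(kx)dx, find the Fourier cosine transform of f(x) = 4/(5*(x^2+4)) pi*exp(-2*k)/5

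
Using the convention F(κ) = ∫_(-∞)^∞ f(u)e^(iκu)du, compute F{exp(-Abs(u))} 2/(κ^2+1)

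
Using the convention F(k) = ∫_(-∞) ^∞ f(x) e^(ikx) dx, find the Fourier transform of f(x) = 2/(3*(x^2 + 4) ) pi*exp(-2*Abs(k) ) /3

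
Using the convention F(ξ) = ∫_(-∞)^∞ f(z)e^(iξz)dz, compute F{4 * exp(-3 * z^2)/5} 4 * sqrt(3) * sqrt(pi) * exp(-ξ^2/12)/15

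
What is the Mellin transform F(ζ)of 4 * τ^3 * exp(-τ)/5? 4 * gamma(ζ + 3)/5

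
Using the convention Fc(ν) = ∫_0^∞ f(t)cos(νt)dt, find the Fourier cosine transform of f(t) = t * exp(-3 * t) (9 - ν^2)/(ν^2 + 9)^2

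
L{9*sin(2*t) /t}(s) 9*atan(2/s) 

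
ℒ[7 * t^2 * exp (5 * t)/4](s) 7/ (2 * (s - 5)^3)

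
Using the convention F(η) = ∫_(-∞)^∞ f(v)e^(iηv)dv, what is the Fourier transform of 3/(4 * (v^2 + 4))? 3 * pi * exp(-2 * Abs(η))/8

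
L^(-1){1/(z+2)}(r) exp(-2*r)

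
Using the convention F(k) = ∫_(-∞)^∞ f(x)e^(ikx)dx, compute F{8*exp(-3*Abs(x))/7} 48/(7*(k^2 + 9))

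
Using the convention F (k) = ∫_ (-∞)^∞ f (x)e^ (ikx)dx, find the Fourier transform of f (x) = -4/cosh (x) -4*pi/cosh (pi*k/2)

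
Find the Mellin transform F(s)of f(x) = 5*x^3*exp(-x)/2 5*gamma(s + 3)/2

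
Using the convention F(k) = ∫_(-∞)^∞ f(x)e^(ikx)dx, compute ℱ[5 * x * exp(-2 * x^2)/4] 5 * sqrt(2) * I * sqrt(pi) * k * exp(-k^2/8)/32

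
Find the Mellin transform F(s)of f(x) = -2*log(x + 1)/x 2*pi*csc(pi*s)/(s - 1)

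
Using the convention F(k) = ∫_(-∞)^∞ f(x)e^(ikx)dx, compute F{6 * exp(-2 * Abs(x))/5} 24/(5 * (k^2 + 4))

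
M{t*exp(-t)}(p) gamma(p + 1)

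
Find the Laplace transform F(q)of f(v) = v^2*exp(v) 2/(q - 1)^3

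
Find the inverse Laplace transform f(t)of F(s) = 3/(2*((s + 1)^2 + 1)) 3*exp(-t)*sin(t)/2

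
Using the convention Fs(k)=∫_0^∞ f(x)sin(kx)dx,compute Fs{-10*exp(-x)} -10*k/(k^2 + 1)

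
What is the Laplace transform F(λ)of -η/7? -1/(7*λ^2)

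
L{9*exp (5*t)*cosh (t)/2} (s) 9*(s - 5)/ (2*( (s - 5)^2-1))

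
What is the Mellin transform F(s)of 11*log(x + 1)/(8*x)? -11*pi*csc(pi*s)/(8*s - 8)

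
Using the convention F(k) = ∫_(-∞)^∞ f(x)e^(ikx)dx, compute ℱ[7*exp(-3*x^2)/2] 7*sqrt(3)*sqrt(pi)*exp(-k^2/12)/6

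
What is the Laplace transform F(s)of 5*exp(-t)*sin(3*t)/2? 15/(2*((s+1)^2+9))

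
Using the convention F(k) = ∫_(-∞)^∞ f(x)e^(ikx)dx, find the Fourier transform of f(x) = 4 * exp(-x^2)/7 4 * sqrt(pi) * exp(-k^2/4)/7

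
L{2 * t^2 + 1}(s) 4/s^3 + 1/s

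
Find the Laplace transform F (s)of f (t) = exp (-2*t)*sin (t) 1/ ( (s + 2)^2 + 1)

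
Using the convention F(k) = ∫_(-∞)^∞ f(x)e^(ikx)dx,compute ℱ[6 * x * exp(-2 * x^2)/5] 3 * sqrt(2) * I * sqrt(pi) * k * exp(-k^2/8)/20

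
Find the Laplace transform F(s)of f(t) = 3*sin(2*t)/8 3/(4*(s^2 + 4))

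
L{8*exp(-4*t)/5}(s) 8/(5*(s + 4))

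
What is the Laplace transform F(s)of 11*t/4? 11/(4*s^2)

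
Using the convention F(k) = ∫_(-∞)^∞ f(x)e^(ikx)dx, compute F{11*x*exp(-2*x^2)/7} 11*sqrt(2)*I*sqrt(pi)*k*exp(-k^2/8)/56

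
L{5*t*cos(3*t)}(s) 5*(s^2 - 9)/(s^2 + 9)^2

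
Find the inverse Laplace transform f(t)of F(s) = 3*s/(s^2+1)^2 3*t*sin(t)/2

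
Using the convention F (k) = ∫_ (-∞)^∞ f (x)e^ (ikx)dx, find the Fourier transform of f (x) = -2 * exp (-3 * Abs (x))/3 -4/ (k^2 + 9)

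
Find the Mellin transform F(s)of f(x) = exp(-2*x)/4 gamma(s)/(4*2^s)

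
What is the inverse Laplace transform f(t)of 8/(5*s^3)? 4*t^2/5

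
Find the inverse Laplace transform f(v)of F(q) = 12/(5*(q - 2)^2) 12*v*exp(2*v)/5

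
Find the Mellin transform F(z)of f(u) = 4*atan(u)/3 -2*pi*sec(pi*z/2)/(3*z)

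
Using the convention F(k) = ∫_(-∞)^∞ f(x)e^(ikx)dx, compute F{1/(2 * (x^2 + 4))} pi * exp(-2 * Abs(k))/4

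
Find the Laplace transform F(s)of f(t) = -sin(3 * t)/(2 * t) -atan(3/s)/2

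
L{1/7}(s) 1/(7 * s)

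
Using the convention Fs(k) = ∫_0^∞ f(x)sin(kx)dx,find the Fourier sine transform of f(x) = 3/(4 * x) 3 * pi/8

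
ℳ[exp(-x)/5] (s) gamma(s)/5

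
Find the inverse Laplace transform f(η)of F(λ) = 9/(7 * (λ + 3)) 9 * exp(-3 * η)/7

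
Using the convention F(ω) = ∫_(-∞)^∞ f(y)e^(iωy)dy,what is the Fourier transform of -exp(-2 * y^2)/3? -sqrt(2) * sqrt(pi) * exp(-ω^2/8)/6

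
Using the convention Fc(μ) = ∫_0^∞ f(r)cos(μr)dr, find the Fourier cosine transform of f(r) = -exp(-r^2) -sqrt(pi)*exp(-μ^2/4)/2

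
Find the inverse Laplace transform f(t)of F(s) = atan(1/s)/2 sin(t)/(2*t)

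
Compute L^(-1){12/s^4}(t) 2 * t^3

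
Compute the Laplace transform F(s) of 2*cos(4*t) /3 2*s/(3*(s^2 + 16) ) 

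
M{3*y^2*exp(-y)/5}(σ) 3*gamma(σ + 2)/5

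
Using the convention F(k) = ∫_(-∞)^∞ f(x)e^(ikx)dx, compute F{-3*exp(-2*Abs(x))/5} -12/(5*k^2 + 20)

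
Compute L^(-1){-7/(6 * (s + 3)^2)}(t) -7 * t * exp(-3 * t)/6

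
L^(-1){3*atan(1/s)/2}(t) 3*sin(t)/(2*t)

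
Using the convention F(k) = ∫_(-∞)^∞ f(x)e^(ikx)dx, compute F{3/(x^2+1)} 3*pi*exp(-Abs(k))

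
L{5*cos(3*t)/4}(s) 5*s/(4*(s^2+9))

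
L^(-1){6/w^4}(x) x^3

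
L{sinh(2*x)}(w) 2/(w^2 - 4)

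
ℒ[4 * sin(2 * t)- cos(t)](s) 8/(s^2 + 4)- s/(s^2 + 1)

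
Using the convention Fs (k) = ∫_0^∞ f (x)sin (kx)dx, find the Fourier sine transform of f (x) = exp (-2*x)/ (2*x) atan (k/2)/2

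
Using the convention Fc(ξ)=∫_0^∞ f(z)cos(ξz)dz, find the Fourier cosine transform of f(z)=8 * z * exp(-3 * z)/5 8 * (9 - ξ^2)/(5 * (ξ^2 + 9)^2)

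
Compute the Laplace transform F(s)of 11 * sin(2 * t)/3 22/(3 * (s^2 + 4))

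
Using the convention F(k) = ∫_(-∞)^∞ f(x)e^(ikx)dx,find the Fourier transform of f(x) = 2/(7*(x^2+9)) 2*pi*exp(-3*Abs(k))/21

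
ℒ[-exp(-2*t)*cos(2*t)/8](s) (-s - 2)/(8*((s + 2)^2 + 4))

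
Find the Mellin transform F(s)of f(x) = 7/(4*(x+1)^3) 7*pi*(s - 2)*(s - 1)/(8*sin(pi*s))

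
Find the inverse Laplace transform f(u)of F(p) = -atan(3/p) -sin(3*u)/u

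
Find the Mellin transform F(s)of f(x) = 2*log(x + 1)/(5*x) -2*pi*csc(pi*s)/(5*s - 5)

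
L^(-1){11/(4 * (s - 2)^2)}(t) 11 * t * exp(2 * t)/4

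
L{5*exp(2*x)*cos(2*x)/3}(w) 5*(w - 2)/(3*((w - 2)^2 + 4))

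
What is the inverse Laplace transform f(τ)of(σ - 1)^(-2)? τ * exp(τ)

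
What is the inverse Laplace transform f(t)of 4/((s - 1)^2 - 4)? 2*exp(t)*sinh(2*t)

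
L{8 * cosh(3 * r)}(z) 8 * z/(z^2-9)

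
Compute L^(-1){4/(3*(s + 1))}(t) 4*exp(-t)/3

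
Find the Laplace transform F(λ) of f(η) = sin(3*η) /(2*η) atan(3/λ) /2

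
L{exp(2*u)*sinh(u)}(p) 1/((p - 2)^2 - 1)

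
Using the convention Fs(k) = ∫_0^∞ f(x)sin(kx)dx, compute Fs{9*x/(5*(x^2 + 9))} 9*pi*exp(-3*k)/10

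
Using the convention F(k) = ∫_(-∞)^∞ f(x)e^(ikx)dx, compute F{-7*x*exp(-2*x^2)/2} -7*sqrt(2)*I*sqrt(pi)*k*exp(-k^2/8)/16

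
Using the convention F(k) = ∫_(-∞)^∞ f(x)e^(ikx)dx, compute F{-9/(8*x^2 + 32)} -9*pi*exp(-2*Abs(k))/16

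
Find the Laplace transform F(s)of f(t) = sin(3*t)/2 3/(2*(s^2 + 9))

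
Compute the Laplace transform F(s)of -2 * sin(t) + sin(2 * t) 2/(s^2 + 4)-2/(s^2 + 1)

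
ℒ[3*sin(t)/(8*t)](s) 3*atan(1/s)/8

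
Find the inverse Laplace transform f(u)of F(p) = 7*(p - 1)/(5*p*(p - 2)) 7*exp(u)*cosh(u)/5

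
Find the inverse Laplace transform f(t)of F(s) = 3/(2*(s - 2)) 3*exp(2*t)/2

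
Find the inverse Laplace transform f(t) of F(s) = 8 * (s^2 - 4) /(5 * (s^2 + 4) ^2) 8 * t * cos(2 * t) /5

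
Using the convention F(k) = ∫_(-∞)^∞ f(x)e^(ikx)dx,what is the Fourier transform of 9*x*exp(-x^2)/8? 9*I*sqrt(pi)*k*exp(-k^2/4)/16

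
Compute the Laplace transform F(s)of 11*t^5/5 264/s^6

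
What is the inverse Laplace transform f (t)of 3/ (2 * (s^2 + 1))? 3 * sin (t)/2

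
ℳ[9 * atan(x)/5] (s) -9 * pi * sec(pi * s/2)/(10 * s)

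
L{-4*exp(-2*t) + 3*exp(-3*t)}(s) 3/(s + 3) - 4/(s + 2)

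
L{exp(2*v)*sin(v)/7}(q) 1/(7*((q - 2)^2 + 1))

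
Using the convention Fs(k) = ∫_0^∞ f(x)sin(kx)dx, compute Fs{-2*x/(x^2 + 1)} -pi*exp(-k)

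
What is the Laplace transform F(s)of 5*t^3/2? 15/s^4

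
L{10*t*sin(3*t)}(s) 60*s/(s^2+9)^2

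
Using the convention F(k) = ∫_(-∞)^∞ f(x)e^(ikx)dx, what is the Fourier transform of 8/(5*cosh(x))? 8*pi/(5*cosh(pi*k/2))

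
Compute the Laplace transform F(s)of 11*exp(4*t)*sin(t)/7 11/(7*((s - 4)^2 + 1))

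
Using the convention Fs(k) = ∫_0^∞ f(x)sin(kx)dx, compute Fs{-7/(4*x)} -7*pi/8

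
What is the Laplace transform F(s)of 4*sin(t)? 4/(s^2 + 1)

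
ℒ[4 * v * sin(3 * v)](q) 24 * q/(q^2 + 9)^2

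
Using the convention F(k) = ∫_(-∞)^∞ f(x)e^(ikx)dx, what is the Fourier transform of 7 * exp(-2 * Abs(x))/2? 14/(k^2 + 4)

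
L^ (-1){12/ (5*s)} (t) 12/5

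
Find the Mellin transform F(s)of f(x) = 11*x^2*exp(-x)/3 11*gamma(s + 2)/3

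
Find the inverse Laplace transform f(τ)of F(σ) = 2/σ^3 τ^2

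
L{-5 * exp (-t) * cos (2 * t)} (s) 5 * (-s - 1)/ ( (s + 1)^2 + 4)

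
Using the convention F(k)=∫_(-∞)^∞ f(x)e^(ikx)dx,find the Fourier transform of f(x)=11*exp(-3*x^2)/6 11*sqrt(3)*sqrt(pi)*exp(-k^2/12)/18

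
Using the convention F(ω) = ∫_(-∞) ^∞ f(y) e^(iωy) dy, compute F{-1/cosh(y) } -pi/cosh(pi * ω/2) 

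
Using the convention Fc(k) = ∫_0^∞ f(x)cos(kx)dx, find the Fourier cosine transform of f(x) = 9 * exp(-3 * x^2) 3 * sqrt(3) * sqrt(pi) * exp(-k^2/12)/2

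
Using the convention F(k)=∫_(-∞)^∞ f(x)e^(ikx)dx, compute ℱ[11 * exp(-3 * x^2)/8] 11 * sqrt(3) * sqrt(pi) * exp(-k^2/12)/24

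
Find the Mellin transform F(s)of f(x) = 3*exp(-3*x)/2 3^(1 - s)*gamma(s)/2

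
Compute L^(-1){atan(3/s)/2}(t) sin(3 * t)/(2 * t)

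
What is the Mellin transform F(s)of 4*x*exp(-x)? 4*gamma(s + 1)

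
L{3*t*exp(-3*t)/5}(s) 3/(5*(s + 3)^2)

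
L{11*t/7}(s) 11/(7*s^2) 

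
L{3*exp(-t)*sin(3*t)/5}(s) 9/(5*((s + 1)^2 + 9))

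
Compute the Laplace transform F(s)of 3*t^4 72/s^5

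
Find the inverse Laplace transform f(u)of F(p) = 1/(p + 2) exp(-2*u)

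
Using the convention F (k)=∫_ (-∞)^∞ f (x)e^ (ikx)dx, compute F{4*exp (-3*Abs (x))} 24/ (k^2 + 9)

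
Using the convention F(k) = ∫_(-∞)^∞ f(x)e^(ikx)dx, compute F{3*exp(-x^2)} 3*sqrt(pi)*exp(-k^2/4)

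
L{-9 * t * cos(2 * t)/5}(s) 9 * (4 - s^2)/(5 * (s^2 + 4)^2)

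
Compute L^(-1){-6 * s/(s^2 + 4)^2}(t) -3 * t * sin(2 * t)/2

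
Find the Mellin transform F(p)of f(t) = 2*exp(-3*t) 2*gamma(p)/3^p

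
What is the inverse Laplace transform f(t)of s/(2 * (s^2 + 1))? cos(t)/2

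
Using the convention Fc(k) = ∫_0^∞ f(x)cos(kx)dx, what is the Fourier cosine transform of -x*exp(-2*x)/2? (k^2-4)/(2*(k^2 + 4)^2)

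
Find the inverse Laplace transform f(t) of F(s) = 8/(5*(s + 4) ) 8*exp(-4*t) /5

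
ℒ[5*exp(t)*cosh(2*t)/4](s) 5*(s - 1)/(4*((s - 1)^2-4))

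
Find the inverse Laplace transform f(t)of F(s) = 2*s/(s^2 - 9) 2*cosh(3*t)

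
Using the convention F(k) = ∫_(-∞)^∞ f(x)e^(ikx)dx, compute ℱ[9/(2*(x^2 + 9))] 3*pi*exp(-3*Abs(k))/2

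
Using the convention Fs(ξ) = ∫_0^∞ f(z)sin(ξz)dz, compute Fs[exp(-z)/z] atan(ξ)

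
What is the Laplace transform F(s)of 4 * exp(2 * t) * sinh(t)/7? 4/(7 * ((s - 2)^2-1))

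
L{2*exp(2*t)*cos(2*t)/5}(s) 2*(s - 2)/(5*((s - 2)^2 + 4))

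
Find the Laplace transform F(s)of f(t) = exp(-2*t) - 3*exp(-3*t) 1/(s+2) - 3/(s+3)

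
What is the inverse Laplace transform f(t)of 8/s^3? 4 * t^2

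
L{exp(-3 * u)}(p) 1/(p + 3)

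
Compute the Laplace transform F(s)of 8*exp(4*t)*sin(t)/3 8/(3*((s - 4)^2 + 1))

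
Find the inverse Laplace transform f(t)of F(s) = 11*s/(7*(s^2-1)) 11*cosh(t)/7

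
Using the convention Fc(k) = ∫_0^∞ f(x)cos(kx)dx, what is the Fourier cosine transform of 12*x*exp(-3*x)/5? 12*(9 - k^2)/(5*(k^2 + 9)^2)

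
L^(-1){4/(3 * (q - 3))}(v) 4 * exp(3 * v)/3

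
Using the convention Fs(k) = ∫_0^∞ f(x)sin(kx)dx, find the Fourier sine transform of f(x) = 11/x 11 * pi/2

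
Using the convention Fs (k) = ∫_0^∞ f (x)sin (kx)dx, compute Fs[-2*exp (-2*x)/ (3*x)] -2*atan (k/2)/3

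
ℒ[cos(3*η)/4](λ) λ/(4*(λ^2 + 9))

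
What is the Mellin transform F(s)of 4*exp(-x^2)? 2*gamma(s/2)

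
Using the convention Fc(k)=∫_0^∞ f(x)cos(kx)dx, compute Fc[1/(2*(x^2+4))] pi*exp(-2*k)/8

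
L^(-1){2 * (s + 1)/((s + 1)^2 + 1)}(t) 2 * exp(-t) * cos(t)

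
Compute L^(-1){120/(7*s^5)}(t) 5*t^4/7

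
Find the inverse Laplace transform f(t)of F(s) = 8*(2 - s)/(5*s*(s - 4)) -8*exp(2*t)*cosh(2*t)/5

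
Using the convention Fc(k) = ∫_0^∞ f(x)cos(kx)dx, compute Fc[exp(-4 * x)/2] 2/(k^2 + 16)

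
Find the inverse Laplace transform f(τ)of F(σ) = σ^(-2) τ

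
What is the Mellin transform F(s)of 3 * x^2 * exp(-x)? 3 * gamma(s + 2)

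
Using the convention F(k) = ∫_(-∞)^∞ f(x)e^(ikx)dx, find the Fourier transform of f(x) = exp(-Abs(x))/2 1/(k^2+1)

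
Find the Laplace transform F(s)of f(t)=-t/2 -1/(2 * s^2)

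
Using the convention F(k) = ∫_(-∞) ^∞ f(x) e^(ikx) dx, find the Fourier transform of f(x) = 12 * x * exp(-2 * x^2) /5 3 * sqrt(2) * I * sqrt(pi) * k * exp(-k^2/8) /10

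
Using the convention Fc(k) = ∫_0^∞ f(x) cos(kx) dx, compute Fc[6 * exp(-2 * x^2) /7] 3 * sqrt(2) * sqrt(pi) * exp(-k^2/8) /14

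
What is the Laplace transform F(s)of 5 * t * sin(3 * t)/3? 10 * s/(s^2 + 9)^2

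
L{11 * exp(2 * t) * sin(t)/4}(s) 11/(4 * ((s - 2)^2 + 1))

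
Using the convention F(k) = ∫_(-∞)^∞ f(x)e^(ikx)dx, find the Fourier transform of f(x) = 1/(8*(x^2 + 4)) pi*exp(-2*Abs(k))/16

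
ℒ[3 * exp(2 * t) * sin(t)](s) 3/((s - 2)^2+1)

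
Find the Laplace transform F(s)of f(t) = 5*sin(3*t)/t 5*atan(3/s)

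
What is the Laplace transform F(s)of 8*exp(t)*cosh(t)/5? 8*(s - 1)/(5*s*(s - 2))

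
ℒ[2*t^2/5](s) 4/(5*s^3)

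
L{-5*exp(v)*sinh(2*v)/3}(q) -10/(3*(q - 1)^2 - 12)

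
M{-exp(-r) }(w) -gamma(w) 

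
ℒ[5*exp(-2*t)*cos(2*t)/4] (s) 5*(s+2)/(4*((s+2)^2+4))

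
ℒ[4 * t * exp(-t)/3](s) 4/(3 * (s + 1)^2)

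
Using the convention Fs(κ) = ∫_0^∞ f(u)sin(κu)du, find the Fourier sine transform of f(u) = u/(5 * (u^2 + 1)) pi * exp(-κ)/10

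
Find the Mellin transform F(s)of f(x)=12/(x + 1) 12 * pi * csc(pi * s)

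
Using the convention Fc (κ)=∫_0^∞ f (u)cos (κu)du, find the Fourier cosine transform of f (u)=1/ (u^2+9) pi*exp (-3*κ)/6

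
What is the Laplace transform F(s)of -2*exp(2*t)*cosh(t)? 2*(2 - s)/((s - 2)^2 - 1)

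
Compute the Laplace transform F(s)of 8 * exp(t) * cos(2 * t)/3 8 * (s - 1)/(3 * ((s - 1)^2+4))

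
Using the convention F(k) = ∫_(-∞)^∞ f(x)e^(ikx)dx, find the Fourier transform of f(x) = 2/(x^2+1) 2 * pi * exp(-Abs(k))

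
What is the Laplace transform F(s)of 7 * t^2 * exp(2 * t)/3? 14/(3 * (s - 2)^3)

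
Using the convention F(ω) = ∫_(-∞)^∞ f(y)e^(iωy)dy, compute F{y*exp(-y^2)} I*sqrt(pi)*ω*exp(-ω^2/4)/2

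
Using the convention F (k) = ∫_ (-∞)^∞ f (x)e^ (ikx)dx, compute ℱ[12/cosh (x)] 12 * pi/cosh (pi * k/2)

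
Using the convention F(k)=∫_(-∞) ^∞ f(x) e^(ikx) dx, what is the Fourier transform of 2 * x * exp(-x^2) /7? I * sqrt(pi) * k * exp(-k^2/4) /7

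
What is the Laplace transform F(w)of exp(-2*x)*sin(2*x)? 2/((w + 2)^2 + 4)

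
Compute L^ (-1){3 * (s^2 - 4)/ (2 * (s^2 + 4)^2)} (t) 3 * t * cos (2 * t)/2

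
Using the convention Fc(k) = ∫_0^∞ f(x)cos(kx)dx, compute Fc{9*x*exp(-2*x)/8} 9*(4 - k^2)/(8*(k^2+4)^2)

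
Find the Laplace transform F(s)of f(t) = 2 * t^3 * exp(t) 12/(s - 1)^4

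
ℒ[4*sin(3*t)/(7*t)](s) 4*atan(3/s)/7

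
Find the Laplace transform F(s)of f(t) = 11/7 11/(7 * s)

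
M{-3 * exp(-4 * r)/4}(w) -3 * gamma(w)/(4 * 2^(2 * w))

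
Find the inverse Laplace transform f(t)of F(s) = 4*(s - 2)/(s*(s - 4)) 4*exp(2*t)*cosh(2*t)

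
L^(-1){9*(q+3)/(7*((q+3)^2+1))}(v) 9*exp(-3*v)*cos(v)/7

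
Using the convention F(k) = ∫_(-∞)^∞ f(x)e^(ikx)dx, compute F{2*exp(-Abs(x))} 4/(k^2 + 1)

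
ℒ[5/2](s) 5/(2*s)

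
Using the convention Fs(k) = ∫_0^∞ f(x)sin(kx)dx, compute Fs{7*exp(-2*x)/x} 7*atan(k/2)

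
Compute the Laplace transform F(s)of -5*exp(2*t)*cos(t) 5*(2 - s)/((s - 2)^2 + 1)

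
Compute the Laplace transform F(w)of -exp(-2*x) -1/(w + 2)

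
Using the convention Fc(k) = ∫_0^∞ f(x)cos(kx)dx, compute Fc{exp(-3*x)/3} 1/(k^2+9)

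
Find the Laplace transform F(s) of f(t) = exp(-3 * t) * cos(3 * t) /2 (s + 3) /(2 * ((s + 3) ^2 + 9) ) 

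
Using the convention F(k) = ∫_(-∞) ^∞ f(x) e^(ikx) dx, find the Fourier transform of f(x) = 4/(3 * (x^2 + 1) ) 4 * pi * exp(-Abs(k) ) /3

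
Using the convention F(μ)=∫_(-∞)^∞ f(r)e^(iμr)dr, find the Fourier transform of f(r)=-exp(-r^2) -sqrt(pi)*exp(-μ^2/4)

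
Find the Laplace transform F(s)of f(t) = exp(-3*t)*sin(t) 1/((s + 3)^2 + 1)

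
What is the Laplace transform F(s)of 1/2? 1/(2*s)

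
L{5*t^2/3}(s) 10/(3*s^3)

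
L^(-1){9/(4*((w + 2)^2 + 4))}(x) 9*exp(-2*x)*sin(2*x)/8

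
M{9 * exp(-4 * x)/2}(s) 9 * gamma(s)/(2 * 2^(2 * s))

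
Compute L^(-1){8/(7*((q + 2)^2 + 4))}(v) 4*exp(-2*v)*sin(2*v)/7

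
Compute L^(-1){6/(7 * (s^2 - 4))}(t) 3 * sinh(2 * t)/7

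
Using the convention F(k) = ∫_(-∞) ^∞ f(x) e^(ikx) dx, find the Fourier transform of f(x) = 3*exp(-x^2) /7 3*sqrt(pi)*exp(-k^2/4) /7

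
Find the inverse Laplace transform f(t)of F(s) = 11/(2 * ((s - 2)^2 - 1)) 11 * exp(2 * t) * sinh(t)/2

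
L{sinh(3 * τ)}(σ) 3/(σ^2 - 9)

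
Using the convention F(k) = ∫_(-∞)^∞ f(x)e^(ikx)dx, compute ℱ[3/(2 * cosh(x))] 3 * pi/(2 * cosh(pi * k/2))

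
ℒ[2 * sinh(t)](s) 2/(s^2 - 1)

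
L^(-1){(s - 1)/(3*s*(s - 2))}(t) exp(t)*cosh(t)/3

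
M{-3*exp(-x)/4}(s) -3*gamma(s)/4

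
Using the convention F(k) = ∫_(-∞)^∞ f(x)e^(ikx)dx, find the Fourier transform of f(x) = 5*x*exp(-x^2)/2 5*I*sqrt(pi)*k*exp(-k^2/4)/4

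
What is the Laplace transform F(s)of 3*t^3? 18/s^4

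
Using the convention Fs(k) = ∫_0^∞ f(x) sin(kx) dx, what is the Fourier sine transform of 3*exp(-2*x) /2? 3*k/(2*(k^2 + 4) ) 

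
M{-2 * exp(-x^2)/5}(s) -gamma(s/2)/5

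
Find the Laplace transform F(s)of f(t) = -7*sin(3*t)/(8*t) -7*atan(3/s)/8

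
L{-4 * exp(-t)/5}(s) -4/(5 * s+5)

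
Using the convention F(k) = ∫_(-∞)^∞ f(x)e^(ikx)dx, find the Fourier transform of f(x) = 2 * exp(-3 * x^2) 2 * sqrt(3) * sqrt(pi) * exp(-k^2/12)/3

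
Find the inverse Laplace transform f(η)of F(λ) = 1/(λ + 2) exp(-2 * η)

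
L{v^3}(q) 6/q^4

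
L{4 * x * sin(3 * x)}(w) 24 * w/(w^2 + 9)^2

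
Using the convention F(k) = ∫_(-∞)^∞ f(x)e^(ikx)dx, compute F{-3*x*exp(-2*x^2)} -3*sqrt(2)*I*sqrt(pi)*k*exp(-k^2/8)/8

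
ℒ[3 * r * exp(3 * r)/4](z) 3/(4 * (z - 3)^2)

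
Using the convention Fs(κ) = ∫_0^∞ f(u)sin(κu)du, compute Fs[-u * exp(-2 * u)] -4 * κ/(κ^2+4)^2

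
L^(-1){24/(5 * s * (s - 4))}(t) 12 * exp(2 * t) * sinh(2 * t)/5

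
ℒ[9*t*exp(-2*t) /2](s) 9/(2*(s + 2) ^2) 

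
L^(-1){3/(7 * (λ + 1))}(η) 3 * exp(-η)/7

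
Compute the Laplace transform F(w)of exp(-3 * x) 1/(w + 3)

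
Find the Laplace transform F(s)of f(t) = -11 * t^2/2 -11/s^3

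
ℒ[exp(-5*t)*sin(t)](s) 1/((s + 5)^2 + 1)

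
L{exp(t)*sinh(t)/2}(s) 1/(2*s*(s - 2))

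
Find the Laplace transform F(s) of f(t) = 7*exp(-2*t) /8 7/(8*(s+2) ) 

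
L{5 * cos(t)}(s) 5 * s/(s^2 + 1)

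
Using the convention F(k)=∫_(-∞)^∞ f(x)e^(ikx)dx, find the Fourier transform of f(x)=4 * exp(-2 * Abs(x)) 16/(k^2 + 4)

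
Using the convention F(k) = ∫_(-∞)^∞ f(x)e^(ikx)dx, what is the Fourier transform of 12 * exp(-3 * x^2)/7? 4 * sqrt(3) * sqrt(pi) * exp(-k^2/12)/7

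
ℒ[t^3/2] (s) 3/s^4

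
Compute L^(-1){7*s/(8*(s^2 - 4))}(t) 7*cosh(2*t)/8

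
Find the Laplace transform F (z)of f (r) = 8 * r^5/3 320/z^6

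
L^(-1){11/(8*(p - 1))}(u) 11*exp(u)/8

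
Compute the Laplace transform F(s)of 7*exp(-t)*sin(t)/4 7/(4*((s+1)^2+1))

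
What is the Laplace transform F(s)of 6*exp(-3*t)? 6/(s + 3)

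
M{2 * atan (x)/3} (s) -pi * sec (pi * s/2)/ (3 * s)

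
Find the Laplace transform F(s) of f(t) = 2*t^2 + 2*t 2/s^2 + 4/s^3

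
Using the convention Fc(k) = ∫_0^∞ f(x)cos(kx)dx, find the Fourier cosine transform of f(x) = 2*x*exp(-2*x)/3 2*(4 - k^2)/(3*(k^2 + 4)^2)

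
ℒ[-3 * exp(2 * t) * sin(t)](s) -3/((s - 2)^2+1)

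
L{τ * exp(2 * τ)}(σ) (σ - 2)^(-2)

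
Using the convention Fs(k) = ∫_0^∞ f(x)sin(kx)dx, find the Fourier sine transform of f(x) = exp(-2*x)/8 k/(8*(k^2+4))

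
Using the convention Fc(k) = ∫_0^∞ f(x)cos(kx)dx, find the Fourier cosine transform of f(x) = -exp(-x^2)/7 -sqrt(pi) * exp(-k^2/4)/14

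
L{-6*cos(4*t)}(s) -6*s/(s^2 + 16)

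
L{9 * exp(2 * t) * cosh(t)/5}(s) 9 * (s - 2)/(5 * ((s - 2)^2 - 1))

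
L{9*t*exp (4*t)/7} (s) 9/ (7*(s - 4)^2)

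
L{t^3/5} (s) 6/ (5*s^4)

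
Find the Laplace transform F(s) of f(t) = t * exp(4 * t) (s - 4) ^(-2) 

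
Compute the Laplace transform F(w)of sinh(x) 1/(w^2 - 1)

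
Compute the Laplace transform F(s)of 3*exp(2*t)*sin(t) 3/((s - 2)^2 + 1)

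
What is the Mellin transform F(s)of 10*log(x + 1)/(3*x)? -10*pi*csc(pi*s)/(3*s - 3)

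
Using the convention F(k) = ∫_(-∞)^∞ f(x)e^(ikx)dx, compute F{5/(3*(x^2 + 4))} 5*pi*exp(-2*Abs(k))/6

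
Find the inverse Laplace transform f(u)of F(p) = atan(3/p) sin(3*u)/u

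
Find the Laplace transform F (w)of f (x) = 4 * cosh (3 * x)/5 4 * w/ (5 * (w^2 - 9))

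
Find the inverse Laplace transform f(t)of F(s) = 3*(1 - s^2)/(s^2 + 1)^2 -3*t*cos(t)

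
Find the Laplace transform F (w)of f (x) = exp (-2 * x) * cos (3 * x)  (w + 2)/ ( (w + 2)^2 + 9)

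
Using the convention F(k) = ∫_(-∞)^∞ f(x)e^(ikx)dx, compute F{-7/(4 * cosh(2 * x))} -7 * pi/(8 * cosh(pi * k/4))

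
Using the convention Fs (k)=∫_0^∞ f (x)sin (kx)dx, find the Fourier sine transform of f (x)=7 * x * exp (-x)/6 7 * k/ (3 * (k^2+1)^2)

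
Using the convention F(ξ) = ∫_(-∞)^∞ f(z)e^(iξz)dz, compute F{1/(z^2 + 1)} pi*exp(-Abs(ξ))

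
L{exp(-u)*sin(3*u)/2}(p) 3/(2*((p+1)^2+9))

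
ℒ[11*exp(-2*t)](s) 11/(s+2)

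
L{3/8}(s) 3/(8 * s)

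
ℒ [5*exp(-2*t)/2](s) 5/(2*(s+2))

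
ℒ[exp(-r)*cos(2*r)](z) (z+1) /((z+1) ^2+4) 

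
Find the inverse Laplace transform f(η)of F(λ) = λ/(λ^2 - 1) cosh(η)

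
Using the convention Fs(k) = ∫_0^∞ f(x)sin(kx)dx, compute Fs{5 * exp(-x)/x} 5 * atan(k)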